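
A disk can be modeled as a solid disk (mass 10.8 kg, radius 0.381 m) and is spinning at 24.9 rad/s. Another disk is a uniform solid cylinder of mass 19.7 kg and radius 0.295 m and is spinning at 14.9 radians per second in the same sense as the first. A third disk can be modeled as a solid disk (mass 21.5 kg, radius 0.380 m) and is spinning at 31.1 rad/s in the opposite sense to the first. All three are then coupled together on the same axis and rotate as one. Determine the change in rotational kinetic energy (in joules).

No external torque acts about the common axis, so total angular momentum is conserved.
Moments of inertia: I_A = ½(10.8)(0.381)² = 0.7839 kg·m²; I_B = ½(19.7)(0.295)² = 0.8572 kg·m²; I_C = ½(21.5)(0.380)² = 1.552 kg·m².
Taking A's sense as positive: L = (0.7839)(24.9) + (0.8572)(14.9) − (1.552)(31.1) = -15.99 kg·m²·rad/s.
Combined I = 0.7839 + 0.8572 + 1.552 = 3.193 kg·m².
ω_f = L / I = -15.99 / 3.193 = -5.006 rad/s.
KE_i = ½ΣIω² = 1089 J; KE_f = ½(3.193)(5.006)² = 40.01 J.

ΔKE ≈ -1050 J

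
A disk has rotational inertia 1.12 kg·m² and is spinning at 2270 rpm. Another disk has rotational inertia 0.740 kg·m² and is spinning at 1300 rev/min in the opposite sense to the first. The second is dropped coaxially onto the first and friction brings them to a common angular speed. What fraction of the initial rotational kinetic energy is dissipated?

The coupling torques are internal; angular momentum about the shared axis is conserved.
Taking A's sense as positive: L = (1.120)(2270) − (0.7400)(1300) = 1580 kg·m²·rpm.
Combined I = 1.120 + 0.7400 = 1.860 kg·m².
ω_f = L / I = 1580 / 1.860 = 849.7 rpm.
KE_i = ½ΣIω² = 38500 J; KE_f = ½(1.860)(88.98)² = 7363 J.
Fraction dissipated = (KE_i − KE_f)/KE_i = 0.8088.

fraction ≈ 0.809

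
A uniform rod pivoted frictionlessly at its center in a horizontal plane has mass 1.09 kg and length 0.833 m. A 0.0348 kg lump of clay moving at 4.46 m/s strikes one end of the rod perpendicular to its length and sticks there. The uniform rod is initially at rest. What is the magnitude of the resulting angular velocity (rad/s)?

The axle reaction passes through the pivot and exerts no torque about it; angular momentum about the pivot is conserved through the impact.
I_p = (1/12)(1.09)(0.833)² = 0.06303 kg·m². Taking the sense of the lump of clay's angular momentum as positive, L_{lump} = m v R = (0.0348)(4.46)(0.833/2) = 0.06464 kg·m²/s.
L_i = 0 + 0.06464 = 0.06464 kg·m²/s.
After sticking, I_f = I_p + m R² = 0.06303 + (0.0348)(0.833/2)² = 0.06907 kg·m².
ω_f = L_i / I_f = 0.06464 / 0.06907 = 0.9360 rad/s.

|ω_f| ≈ 0.936 rad/s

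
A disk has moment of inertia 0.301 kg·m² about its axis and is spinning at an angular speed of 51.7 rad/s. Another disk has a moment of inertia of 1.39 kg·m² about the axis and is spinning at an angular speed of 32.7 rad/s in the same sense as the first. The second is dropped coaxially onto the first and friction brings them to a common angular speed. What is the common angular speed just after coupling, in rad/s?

No external torque acts about the common axis, so total angular momentum is conserved.
Taking A's sense as positive: L = (0.3010)(51.7) + (1.390)(32.7) = 61.01 kg·m²·rad/s.
Combined I = 0.3010 + 1.390 = 1.691 kg·m².
ω_f = L / I = 61.01 / 1.691 = 36.08 rad/s.

|ω_f| ≈ 36.1 rad/s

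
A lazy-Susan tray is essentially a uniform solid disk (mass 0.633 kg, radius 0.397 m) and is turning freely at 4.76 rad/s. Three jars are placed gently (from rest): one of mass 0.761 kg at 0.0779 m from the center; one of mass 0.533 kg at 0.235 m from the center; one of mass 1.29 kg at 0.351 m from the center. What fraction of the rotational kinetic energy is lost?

The added mass arrives with no angular momentum about the center, and any external torque about the center is negligible, so the system's angular momentum is conserved.
I_p = ½(0.633)(0.397)² = 0.04988 kg·m².
Added inertia Σmr² = (0.761)(0.0779)² + (0.533)(0.235)² + (1.29)(0.351)² = 0.1930 kg·m²; I_f = 0.04988 + 0.1930 = 0.2429 kg·m².
ω_f = I_p ω_i / I_f = (0.04988)(4.76) / 0.2429 = 0.9777 rad/s.
KE_i = ½(0.04988)(4.760 rad/s)² = 0.5651 J; KE_f = ½(0.2429)(0.9777)² = 0.1161 J.
Fraction lost = 0.7946.

fraction ≈ 0.795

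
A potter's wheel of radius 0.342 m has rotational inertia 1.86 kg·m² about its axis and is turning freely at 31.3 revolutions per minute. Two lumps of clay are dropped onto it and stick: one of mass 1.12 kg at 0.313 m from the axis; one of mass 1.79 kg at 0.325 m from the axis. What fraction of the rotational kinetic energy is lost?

The added mass arrives with no angular momentum about the axis, and any external torque about the axis is negligible, so the system's angular momentum is conserved.
Added inertia Σmr² = (1.12)(0.313)² + (1.79)(0.325)² = 0.2988 kg·m²; I_f = 1.860 + 0.2988 = 2.159 kg·m².
ω_f = I_p ω_i / I_f = (1.860)(31.3) / 2.159 = 26.97 rpm.
KE_i = ½(1.860)(3.278 rad/s)² = 9.991 J; KE_f = ½(2.159)(2.824)² = 8.609 J.
Fraction lost = 0.1384.

fraction ≈ 0.138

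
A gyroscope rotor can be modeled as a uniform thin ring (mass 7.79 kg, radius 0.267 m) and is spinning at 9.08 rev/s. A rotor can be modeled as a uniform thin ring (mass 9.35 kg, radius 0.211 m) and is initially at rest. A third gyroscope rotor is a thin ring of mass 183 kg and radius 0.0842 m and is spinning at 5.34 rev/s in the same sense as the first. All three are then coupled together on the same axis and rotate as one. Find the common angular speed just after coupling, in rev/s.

|ω_f| ≈ 5.28 rev/s

No external torque acts about the common axis, so total angular momentum is conserved.
Moments of inertia: I_A = (7.79)(0.267)² = 0.5553 kg·m²; I_B = (9.35)(0.211)² = 0.4163 kg·m²; I_C = (183)(0.0842)² = 1.297 kg·m².
Taking A's sense as positive: L = (0.5553)(9.08) + (1.297)(5.34) = 11.97 kg·m²·rev/s.
Combined I = 0.5553 + 0.4163 + 1.297 = 2.269 kg·m².
ω_f = L / I = 11.97 / 2.269 = 5.276 rev/s.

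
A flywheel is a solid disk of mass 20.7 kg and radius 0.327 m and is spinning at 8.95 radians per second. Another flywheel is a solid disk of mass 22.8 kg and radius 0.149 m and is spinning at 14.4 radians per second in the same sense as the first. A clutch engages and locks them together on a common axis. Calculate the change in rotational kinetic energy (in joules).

The coupling torques are internal; angular momentum about the shared axis is conserved.
Moments of inertia: I_A = ½(20.7)(0.327)² = 1.107 kg·m²; I_B = ½(22.8)(0.149)² = 0.2531 kg·m².
Taking A's sense as positive: L = (1.107)(8.95) + (0.2531)(14.4) = 13.55 kg·m²·rad/s.
Combined I = 1.107 + 0.2531 = 1.360 kg·m².
ω_f = L / I = 13.55 / 1.360 = 9.964 rad/s.
KE_i = ½ΣIω² = 70.57 J; KE_f = ½(1.360)(9.964)² = 67.51 J.

ΔKE ≈ -3.06 J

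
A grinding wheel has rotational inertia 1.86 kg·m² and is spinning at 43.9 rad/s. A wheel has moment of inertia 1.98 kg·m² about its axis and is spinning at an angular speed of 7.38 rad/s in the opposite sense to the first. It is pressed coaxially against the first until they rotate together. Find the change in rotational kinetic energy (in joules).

The coupling torques are internal; angular momentum about the shared axis is conserved.
Taking A's sense as positive: L = (1.860)(43.9) − (1.980)(7.38) = 67.04 kg·m²·rad/s.
Combined I = 1.860 + 1.980 = 3.840 kg·m².
ω_f = L / I = 67.04 / 3.840 = 17.46 rad/s.
KE_i = ½ΣIω² = 1846 J; KE_f = ½(3.840)(17.46)² = 585.2 J.

ΔKE ≈ -1260 J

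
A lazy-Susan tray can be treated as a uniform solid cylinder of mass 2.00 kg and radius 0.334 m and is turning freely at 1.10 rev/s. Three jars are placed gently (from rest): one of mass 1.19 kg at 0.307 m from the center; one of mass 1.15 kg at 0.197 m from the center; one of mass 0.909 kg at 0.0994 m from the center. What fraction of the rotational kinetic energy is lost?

The added mass arrives with no angular momentum about the center, and any external torque about the center is negligible, so the system's angular momentum is conserved.
I_p = ½(2.00)(0.334)² = 0.1116 kg·m².
Added inertia Σmr² = (1.19)(0.307)² + (1.15)(0.197)² + (0.909)(0.0994)² = 0.1658 kg·m²; I_f = 0.1116 + 0.1658 = 0.2773 kg·m².
ω_f = I_p ω_i / I_f = (0.1116)(1.10) / 0.2773 = 0.4425 rev/s.
KE_i = ½(0.1116)(6.912 rad/s)² = 2.664 J; KE_f = ½(0.2773)(2.780)² = 1.072 J.
Fraction lost = 0.5977.

fraction ≈ 0.598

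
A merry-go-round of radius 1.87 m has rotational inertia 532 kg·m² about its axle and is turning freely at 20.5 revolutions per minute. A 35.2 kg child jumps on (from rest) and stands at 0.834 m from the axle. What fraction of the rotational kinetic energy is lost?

fraction ≈ 0.0440

The added mass arrives with no angular momentum about the axle, and any external torque about the axle is negligible, so the system's angular momentum is conserved.
Added inertia Σmr² = (35.2)(0.834)² = 24.48 kg·m²; I_f = 532.0 + 24.48 = 556.5 kg·m².
ω_f = I_p ω_i / I_f = (532.0)(20.5) / 556.5 = 19.60 rpm.
KE_i = ½(532.0)(2.147 rad/s)² = 1226 J; KE_f = ½(556.5)(2.052)² = 1172 J.
Fraction lost = 0.04400.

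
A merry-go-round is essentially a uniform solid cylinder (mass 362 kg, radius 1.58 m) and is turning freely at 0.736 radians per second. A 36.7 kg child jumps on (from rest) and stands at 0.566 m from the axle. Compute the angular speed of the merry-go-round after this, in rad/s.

The added mass arrives with no angular momentum about the axle, and any external torque about the axle is negligible, so the system's angular momentum is conserved.
I_p = ½(362)(1.58)² = 451.8 kg·m².
Added inertia Σmr² = (36.7)(0.566)² = 11.76 kg·m²; I_f = 451.8 + 11.76 = 463.6 kg·m².
ω_f = I_p ω_i / I_f = (451.8)(0.736) / 463.6 = 0.7173 rad/s.

ω_f ≈ 0.717 rad/s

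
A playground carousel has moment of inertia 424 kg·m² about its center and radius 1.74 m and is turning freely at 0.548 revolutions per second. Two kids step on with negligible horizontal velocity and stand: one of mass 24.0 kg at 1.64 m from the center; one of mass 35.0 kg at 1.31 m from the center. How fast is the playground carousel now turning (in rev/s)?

ω_f ≈ 0.424 rev/s

No external torque acts about the center; L_before = L_after.
Added inertia Σmr² = (24.0)(1.64)² + (35.0)(1.31)² = 124.6 kg·m²; I_f = 424.0 + 124.6 = 548.6 kg·m².
ω_f = I_p ω_i / I_f = (424.0)(0.548) / 548.6 = 0.4235 rev/s.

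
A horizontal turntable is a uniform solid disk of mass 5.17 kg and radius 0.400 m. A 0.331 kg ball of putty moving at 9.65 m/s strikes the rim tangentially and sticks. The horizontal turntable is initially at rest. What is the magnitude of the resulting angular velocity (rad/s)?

About the axle the impulsive forces during the collision are internal, so angular momentum about that axis is conserved.
I_p = ½(5.17)(0.400)² = 0.4136 kg·m². Taking the sense of the ball of putty's angular momentum as positive, L_{ball} = m v R = (0.331)(9.65)(0.400) = 1.278 kg·m²/s.
L_i = 0 + 1.278 = 1.278 kg·m²/s.
After sticking, I_f = I_p + m R² = 0.4136 + (0.331)(0.400)² = 0.4666 kg·m².
ω_f = L_i / I_f = 1.278 / 0.4666 = 2.738 rad/s.

|ω_f| ≈ 2.74 rad/s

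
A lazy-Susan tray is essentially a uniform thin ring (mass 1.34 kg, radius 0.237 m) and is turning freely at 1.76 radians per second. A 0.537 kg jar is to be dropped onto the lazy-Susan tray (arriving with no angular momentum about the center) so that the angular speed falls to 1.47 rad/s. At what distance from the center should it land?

The added mass arrives with no angular momentum about the center, and any external torque about the center is negligible, so the system's angular momentum is conserved.
I_p = (1.34)(0.237)² = 0.07527 kg·m².
I_p ω_i = (I_p + m r²) ω_f ⇒ m r² = I_p(ω_i/ω_f − 1) = 0.07527(1.76/1.47 − 1) = 0.01485 kg·m².
r = √(0.01485/0.537) = 0.1663 m.

r ≈ 0.166 m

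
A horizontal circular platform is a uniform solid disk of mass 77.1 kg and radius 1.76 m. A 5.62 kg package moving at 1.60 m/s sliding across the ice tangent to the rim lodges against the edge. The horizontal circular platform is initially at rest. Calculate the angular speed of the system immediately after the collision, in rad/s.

The axle reaction passes through the central axle and exerts no torque about it; angular momentum about the central axle is conserved through the impact.
I_p = ½(77.1)(1.76)² = 119.4 kg·m². Taking the sense of the package's angular momentum as positive, L_{package} = m v R = (5.62)(1.60)(1.76) = 15.83 kg·m²/s.
L_i = 0 + 15.83 = 15.83 kg·m²/s.
After sticking, I_f = I_p + m R² = 119.4 + (5.62)(1.76)² = 136.8 kg·m².
ω_f = L_i / I_f = 15.83 / 136.8 = 0.1157 rad/s.

|ω_f| ≈ 0.116 rad/s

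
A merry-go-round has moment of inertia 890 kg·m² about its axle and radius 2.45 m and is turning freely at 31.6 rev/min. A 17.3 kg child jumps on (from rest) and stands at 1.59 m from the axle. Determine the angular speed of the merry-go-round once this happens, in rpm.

The added mass arrives with no angular momentum about the axle, and any external torque about the axle is negligible, so the system's angular momentum is conserved.
Added inertia Σmr² = (17.3)(1.59)² = 43.74 kg·m²; I_f = 890.0 + 43.74 = 933.7 kg·m².
ω_f = I_p ω_i / I_f = (890.0)(31.6) / 933.7 = 30.12 rpm.

ω_f ≈ 30.1 rpm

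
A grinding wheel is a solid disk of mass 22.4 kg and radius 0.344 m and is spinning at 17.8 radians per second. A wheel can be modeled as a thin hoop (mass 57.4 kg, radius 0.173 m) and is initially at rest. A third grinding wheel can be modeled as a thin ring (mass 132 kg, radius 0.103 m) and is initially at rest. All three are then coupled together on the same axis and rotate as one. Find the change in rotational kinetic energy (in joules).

ΔKE ≈ -147 J

No external torque acts about the common axis, so total angular momentum is conserved.
Moments of inertia: I_A = ½(22.4)(0.344)² = 1.325 kg·m²; I_B = (57.4)(0.173)² = 1.718 kg·m²; I_C = (132)(0.103)² = 1.400 kg·m².
Taking A's sense as positive: L = (1.325)(17.8) = 23.59 kg·m²·rad/s.
Combined I = 1.325 + 1.718 + 1.400 = 4.444 kg·m².
ω_f = L / I = 23.59 / 4.444 = 5.309 rad/s.
KE_i = ½ΣIω² = 210.0 J; KE_f = ½(4.444)(5.309)² = 62.62 J.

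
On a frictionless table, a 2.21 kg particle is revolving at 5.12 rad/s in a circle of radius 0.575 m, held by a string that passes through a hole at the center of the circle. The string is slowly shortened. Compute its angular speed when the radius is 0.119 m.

The constraining force is radial, so m r² ω about the center is conserved.
ω₂ = ω₁ (r₁/r₂)² = (5.12)(0.575/0.119)² = 119.5 rad/s.

ω₂ ≈ 120 rad/s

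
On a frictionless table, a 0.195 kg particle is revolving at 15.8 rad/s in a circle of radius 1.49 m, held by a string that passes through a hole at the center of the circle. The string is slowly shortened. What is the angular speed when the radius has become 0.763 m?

ω₂ ≈ 60.3 rad/s

The constraining force is radial, so m r² ω about the center is conserved.
ω₂ = ω₁ (r₁/r₂)² = (15.8)(1.49/0.763)² = 60.25 rad/s.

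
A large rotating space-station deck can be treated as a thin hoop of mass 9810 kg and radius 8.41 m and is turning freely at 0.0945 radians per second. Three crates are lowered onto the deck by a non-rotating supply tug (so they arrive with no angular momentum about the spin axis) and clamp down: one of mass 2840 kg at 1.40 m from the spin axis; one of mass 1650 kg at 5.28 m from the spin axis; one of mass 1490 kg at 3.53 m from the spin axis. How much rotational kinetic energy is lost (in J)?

energy lost ≈ 284 J

The added mass arrives with no angular momentum about the spin axis, and any external torque about the spin axis is negligible, so the system's angular momentum is conserved.
I_p = (9810)(8.41)² = 6.938e+05 kg·m².
Added inertia Σmr² = (2840)(1.40)² + (1650)(5.28)² + (1490)(3.53)² = 70130 kg·m²; I_f = 6.938e+05 + 70130 = 7.640e+05 kg·m².
ω_f = I_p ω_i / I_f = (6.938e+05)(0.0945) / 7.640e+05 = 0.08582 rad/s.
KE_i = ½(6.938e+05)(0.09450 rad/s)² = 3098 J; KE_f = ½(7.640e+05)(0.08582)² = 2814 J.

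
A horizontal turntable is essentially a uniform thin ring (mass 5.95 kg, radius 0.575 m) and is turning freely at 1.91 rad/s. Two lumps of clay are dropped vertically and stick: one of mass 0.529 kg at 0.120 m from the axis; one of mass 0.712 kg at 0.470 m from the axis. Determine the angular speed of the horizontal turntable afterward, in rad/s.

ω_f ≈ 1.76 rad/s

No external torque acts about the axis; L_before = L_after.
I_p = (5.95)(0.575)² = 1.967 kg·m².
Added inertia Σmr² = (0.529)(0.120)² + (0.712)(0.470)² = 0.1649 kg·m²; I_f = 1.967 + 0.1649 = 2.132 kg·m².
ω_f = I_p ω_i / I_f = (1.967)(1.91) / 2.132 = 1.762 rad/s.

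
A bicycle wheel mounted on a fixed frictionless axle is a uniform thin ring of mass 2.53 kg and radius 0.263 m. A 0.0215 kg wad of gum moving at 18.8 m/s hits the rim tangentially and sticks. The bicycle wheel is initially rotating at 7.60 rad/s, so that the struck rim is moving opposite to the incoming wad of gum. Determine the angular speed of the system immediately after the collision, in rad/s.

|ω_f| ≈ 6.93 rad/s

The axle reaction passes through the axle and exerts no torque about it; angular momentum about the axle is conserved through the impact.
I_p = (2.53)(0.263)² = 0.1750 kg·m². Taking the sense of the wad of gum's angular momentum as positive, L_{wad} = m v R = (0.0215)(18.8)(0.263) = 0.1063 kg·m²/s.
L_i = −I_p ω_p + m v R = −(0.1750)(7.60) + 0.1063 = -1.224 kg·m²/s.
After sticking, I_f = I_p + m R² = 0.1750 + (0.0215)(0.263)² = 0.1765 kg·m².
ω_f = L_i / I_f = -1.224 / 0.1765 = -6.934 rad/s.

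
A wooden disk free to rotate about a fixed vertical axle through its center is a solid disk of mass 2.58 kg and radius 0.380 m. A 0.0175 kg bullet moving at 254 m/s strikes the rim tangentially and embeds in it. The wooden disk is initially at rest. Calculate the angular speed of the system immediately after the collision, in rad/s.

|ω_f| ≈ 8.95 rad/s

About the axle the impulsive forces during the collision are internal, so angular momentum about that axis is conserved.
I_p = ½(2.58)(0.380)² = 0.1863 kg·m². Taking the sense of the bullet's angular momentum as positive, L_{bullet} = m v R = (0.0175)(254)(0.380) = 1.689 kg·m²/s.
L_i = 0 + 1.689 = 1.689 kg·m²/s.
After sticking, I_f = I_p + m R² = 0.1863 + (0.0175)(0.380)² = 0.1888 kg·m².
ω_f = L_i / I_f = 1.689 / 0.1888 = 8.946 rad/s.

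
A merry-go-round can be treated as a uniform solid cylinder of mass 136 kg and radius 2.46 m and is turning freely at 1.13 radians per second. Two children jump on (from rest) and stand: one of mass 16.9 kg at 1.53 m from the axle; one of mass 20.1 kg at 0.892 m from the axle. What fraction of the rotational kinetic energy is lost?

fraction ≈ 0.119

The added mass arrives with no angular momentum about the axle, and any external torque about the axle is negligible, so the system's angular momentum is conserved.
I_p = ½(136)(2.46)² = 411.5 kg·m².
Added inertia Σmr² = (16.9)(1.53)² + (20.1)(0.892)² = 55.55 kg·m²; I_f = 411.5 + 55.55 = 467.1 kg·m².
ω_f = I_p ω_i / I_f = (411.5)(1.13) / 467.1 = 0.9956 rad/s.
KE_i = ½(411.5)(1.130 rad/s)² = 262.7 J; KE_f = ½(467.1)(0.9956)² = 231.5 J.
Fraction lost = 0.1189.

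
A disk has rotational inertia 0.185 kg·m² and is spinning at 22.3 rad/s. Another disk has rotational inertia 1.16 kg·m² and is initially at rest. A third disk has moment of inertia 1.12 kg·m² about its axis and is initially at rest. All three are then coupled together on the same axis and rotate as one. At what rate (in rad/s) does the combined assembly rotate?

|ω_f| ≈ 1.67 rad/s

No external torque acts about the common axis, so total angular momentum is conserved.
Taking A's sense as positive: L = (0.1850)(22.3) = 4.125 kg·m²·rad/s.
Combined I = 0.1850 + 1.160 + 1.120 = 2.465 kg·m².
ω_f = L / I = 4.125 / 2.465 = 1.674 rad/s.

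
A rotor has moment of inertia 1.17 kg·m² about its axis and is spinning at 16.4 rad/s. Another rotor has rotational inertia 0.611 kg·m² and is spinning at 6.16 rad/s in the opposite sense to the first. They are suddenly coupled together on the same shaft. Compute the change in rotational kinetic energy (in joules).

ΔKE ≈ -102 J

The coupling torques are internal; angular momentum about the shared axis is conserved.
Taking A's sense as positive: L = (1.170)(16.4) − (0.6110)(6.16) = 15.42 kg·m²·rad/s.
Combined I = 1.170 + 0.6110 = 1.781 kg·m².
ω_f = L / I = 15.42 / 1.781 = 8.660 rad/s.
KE_i = ½ΣIω² = 168.9 J; KE_f = ½(1.781)(8.660)² = 66.79 J.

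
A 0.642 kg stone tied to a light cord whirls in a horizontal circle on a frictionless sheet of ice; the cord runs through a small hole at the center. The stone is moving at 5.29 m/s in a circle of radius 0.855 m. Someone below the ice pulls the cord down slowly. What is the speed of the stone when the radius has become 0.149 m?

v₂ ≈ 30.4 m/s

Central (radial) force ⇒ zero torque about the center ⇒ m v r is constant.
v₂ = v₁ r₁ / r₂ = (5.29)(0.855) / (0.149) = 30.36 m/s.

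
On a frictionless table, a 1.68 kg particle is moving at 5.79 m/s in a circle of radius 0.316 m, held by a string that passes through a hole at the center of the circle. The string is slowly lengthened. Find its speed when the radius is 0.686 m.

The only horizontal force on the mass is along the cord (radial), so it exerts no torque about the hole and angular momentum m v r is conserved.
v₂ = v₁ r₁ / r₂ = (5.79)(0.316) / (0.686) = 2.667 m/s.

v₂ ≈ 2.67 m/s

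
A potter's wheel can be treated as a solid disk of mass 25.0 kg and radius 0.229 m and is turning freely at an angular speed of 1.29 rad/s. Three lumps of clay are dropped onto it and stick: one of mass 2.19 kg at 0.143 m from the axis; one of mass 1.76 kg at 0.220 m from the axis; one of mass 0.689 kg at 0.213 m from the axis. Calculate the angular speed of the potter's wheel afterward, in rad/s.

No external torque acts about the axis; L_before = L_after.
I_p = ½(25.0)(0.229)² = 0.6555 kg·m².
Added inertia Σmr² = (2.19)(0.143)² + (1.76)(0.220)² + (0.689)(0.213)² = 0.1612 kg·m²; I_f = 0.6555 + 0.1612 = 0.8167 kg·m².
ω_f = I_p ω_i / I_f = (0.6555)(1.29) / 0.8167 = 1.035 rad/s.

ω_f ≈ 1.04 rad/s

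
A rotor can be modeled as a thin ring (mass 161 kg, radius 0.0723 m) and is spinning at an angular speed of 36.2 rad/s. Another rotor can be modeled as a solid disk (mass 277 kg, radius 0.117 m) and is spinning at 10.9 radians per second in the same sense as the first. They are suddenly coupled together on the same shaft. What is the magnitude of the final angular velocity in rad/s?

|ω_f| ≈ 18.7 rad/s

The coupling torques are internal; angular momentum about the shared axis is conserved.
Moments of inertia: I_A = (161)(0.0723)² = 0.8416 kg·m²; I_B = ½(277)(0.117)² = 1.896 kg·m².
Taking A's sense as positive: L = (0.8416)(36.2) + (1.896)(10.9) = 51.13 kg·m²·rad/s.
Combined I = 0.8416 + 1.896 = 2.738 kg·m².
ω_f = L / I = 51.13 / 2.738 = 18.68 rad/s.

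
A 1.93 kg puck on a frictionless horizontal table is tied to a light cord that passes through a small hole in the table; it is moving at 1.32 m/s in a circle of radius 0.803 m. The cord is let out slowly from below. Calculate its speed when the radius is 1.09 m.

The only horizontal force on the mass is along the cord (radial), so it exerts no torque about the hole and angular momentum m v r is conserved.
v₂ = v₁ r₁ / r₂ = (1.32)(0.803) / (1.09) = 0.9724 m/s.

v₂ ≈ 0.972 m/s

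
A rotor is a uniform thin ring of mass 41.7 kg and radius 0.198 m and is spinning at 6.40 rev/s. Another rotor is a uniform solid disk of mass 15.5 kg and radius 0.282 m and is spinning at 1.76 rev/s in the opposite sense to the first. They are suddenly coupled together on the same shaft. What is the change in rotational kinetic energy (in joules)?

The coupling torques are internal; angular momentum about the shared axis is conserved.
Moments of inertia: I_A = (41.7)(0.198)² = 1.635 kg·m²; I_B = ½(15.5)(0.282)² = 0.6163 kg·m².
Taking A's sense as positive: L = (1.635)(6.40) − (0.6163)(1.76) = 9.378 kg·m²·rev/s.
Combined I = 1.635 + 0.6163 = 2.251 kg·m².
ω_f = L / I = 9.378 / 2.251 = 4.166 rev/s.
KE_i = ½ΣIω² = 1359 J; KE_f = ½(2.251)(26.18)² = 771.2 J.

ΔKE ≈ -588 J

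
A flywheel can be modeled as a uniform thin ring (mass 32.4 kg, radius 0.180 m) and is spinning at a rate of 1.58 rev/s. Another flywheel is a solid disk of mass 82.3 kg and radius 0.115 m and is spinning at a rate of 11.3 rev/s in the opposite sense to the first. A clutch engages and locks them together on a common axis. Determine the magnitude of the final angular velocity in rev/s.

|ω_f| ≈ 2.82 rev/s

The coupling torques are internal; angular momentum about the shared axis is conserved.
Moments of inertia: I_A = (32.4)(0.180)² = 1.050 kg·m²; I_B = ½(82.3)(0.115)² = 0.5442 kg·m².
Taking A's sense as positive: L = (1.050)(1.58) − (0.5442)(11.3) = -4.491 kg·m²·rev/s.
Combined I = 1.050 + 0.5442 = 1.594 kg·m².
ω_f = L / I = -4.491 / 1.594 = -2.817 rev/s.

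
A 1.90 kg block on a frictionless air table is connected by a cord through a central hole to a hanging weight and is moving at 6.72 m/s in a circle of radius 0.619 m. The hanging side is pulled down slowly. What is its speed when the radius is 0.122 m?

v₂ ≈ 34.1 m/s

The only horizontal force on the mass is along the cord (radial), so it exerts no torque about the hole and angular momentum m v r is conserved.
v₂ = v₁ r₁ / r₂ = (6.72)(0.619) / (0.122) = 34.10 m/s.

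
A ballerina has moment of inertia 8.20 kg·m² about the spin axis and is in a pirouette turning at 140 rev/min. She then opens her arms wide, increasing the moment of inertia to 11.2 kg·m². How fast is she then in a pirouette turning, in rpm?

ω₂ ≈ 102 rpm

Angular momentum about the spin axis is conserved since the torque about it is zero.
ω₂ = I₁ω₁ / I₂ = (8.200)(140 rpm) / (11.20) = 102.5 rpm.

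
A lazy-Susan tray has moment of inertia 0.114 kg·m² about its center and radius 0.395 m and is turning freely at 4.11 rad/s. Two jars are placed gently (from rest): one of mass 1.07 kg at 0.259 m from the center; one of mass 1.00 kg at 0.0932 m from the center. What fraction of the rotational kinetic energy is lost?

fraction ≈ 0.414

No external torque acts about the center; L_before = L_after.
Added inertia Σmr² = (1.07)(0.259)² + (1.00)(0.0932)² = 0.08046 kg·m²; I_f = 0.1140 + 0.08046 = 0.1945 kg·m².
ω_f = I_p ω_i / I_f = (0.1140)(4.11) / 0.1945 = 2.409 rad/s.
KE_i = ½(0.1140)(4.110 rad/s)² = 0.9628 J; KE_f = ½(0.1945)(2.409)² = 0.5645 J.
Fraction lost = 0.4138.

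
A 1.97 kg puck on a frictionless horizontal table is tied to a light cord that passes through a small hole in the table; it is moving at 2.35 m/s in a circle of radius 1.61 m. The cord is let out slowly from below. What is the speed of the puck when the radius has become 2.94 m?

The only horizontal force on the mass is along the cord (radial), so it exerts no torque about the hole and angular momentum m v r is conserved.
v₂ = v₁ r₁ / r₂ = (2.35)(1.61) / (2.94) = 1.287 m/s.

v₂ ≈ 1.29 m/s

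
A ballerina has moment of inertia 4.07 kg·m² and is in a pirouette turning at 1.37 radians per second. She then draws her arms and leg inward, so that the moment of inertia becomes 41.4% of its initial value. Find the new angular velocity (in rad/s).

With no external torque about the axis, L is conserved: I₁ω₁ = I₂ω₂.
I₂ = 0.414 × 4.07 = 1.685 kg·m².
ω₂ = I₁ω₁ / I₂ = (4.070)(1.37 rad/s) / (1.685) = 3.309 rad/s.

ω₂ ≈ 3.31 rad/s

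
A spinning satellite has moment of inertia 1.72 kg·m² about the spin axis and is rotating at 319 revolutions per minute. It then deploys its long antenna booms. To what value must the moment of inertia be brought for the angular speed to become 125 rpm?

I₂ ≈ 4.39 kg·m²

No external torque acts about the spin axis, so angular momentum is conserved.
I₂ = I₁ω₁ / ω₂ = (1.72)(319) / (125) = 4.389 kg·m².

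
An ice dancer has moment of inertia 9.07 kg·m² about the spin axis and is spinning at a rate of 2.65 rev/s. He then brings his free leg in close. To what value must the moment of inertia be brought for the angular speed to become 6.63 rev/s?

With no external torque about the axis, L is conserved: I₁ω₁ = I₂ω₂.
I₂ = I₁ω₁ / ω₂ = (9.07)(2.65) / (6.63) = 3.625 kg·m².

I₂ ≈ 3.63 kg·m²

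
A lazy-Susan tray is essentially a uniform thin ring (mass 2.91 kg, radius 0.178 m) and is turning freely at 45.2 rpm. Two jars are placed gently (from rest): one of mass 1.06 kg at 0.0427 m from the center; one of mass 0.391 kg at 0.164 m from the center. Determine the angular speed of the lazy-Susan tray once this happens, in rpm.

The added mass arrives with no angular momentum about the center, and any external torque about the center is negligible, so the system's angular momentum is conserved.
I_p = (2.91)(0.178)² = 0.09220 kg·m².
Added inertia Σmr² = (1.06)(0.0427)² + (0.391)(0.164)² = 0.01245 kg·m²; I_f = 0.09220 + 0.01245 = 0.1046 kg·m².
ω_f = I_p ω_i / I_f = (0.09220)(45.2) / 0.1046 = 39.82 rpm.

ω_f ≈ 39.8 rpm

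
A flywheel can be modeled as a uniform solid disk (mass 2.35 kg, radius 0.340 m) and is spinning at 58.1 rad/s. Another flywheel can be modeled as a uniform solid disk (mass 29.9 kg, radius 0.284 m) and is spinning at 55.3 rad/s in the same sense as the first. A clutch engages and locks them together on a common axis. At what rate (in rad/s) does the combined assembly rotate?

|ω_f| ≈ 55.6 rad/s

The coupling torques are internal; angular momentum about the shared axis is conserved.
Moments of inertia: I_A = ½(2.35)(0.340)² = 0.1358 kg·m²; I_B = ½(29.9)(0.284)² = 1.206 kg·m².
Taking A's sense as positive: L = (0.1358)(58.1) + (1.206)(55.3) = 74.57 kg·m²·rad/s.
Combined I = 0.1358 + 1.206 = 1.342 kg·m².
ω_f = L / I = 74.57 / 1.342 = 55.58 rad/s.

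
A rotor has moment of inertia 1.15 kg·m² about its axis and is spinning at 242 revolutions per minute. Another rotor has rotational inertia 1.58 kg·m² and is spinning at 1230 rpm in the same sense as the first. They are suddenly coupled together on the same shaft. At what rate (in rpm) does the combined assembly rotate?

|ω_f| ≈ 814 rpm

The coupling torques are internal; angular momentum about the shared axis is conserved.
Taking A's sense as positive: L = (1.150)(242) + (1.580)(1230) = 2222 kg·m²·rpm.
Combined I = 1.150 + 1.580 = 2.730 kg·m².
ω_f = L / I = 2222 / 2.730 = 813.8 rpm.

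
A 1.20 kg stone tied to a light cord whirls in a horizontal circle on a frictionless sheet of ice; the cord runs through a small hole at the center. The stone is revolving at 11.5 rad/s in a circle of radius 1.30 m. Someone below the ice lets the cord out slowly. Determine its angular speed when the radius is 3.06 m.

ω₂ ≈ 2.08 rad/s

The constraining force is radial, so m r² ω about the center is conserved.
ω₂ = ω₁ (r₁/r₂)² = (11.5)(1.30/3.06)² = 2.076 rad/s.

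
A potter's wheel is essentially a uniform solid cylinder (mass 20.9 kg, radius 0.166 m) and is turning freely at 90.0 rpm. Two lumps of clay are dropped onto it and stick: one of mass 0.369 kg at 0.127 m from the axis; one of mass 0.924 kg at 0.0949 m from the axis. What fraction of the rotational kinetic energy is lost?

The added mass arrives with no angular momentum about the axis, and any external torque about the axis is negligible, so the system's angular momentum is conserved.
I_p = ½(20.9)(0.166)² = 0.2880 kg·m².
Added inertia Σmr² = (0.369)(0.127)² + (0.924)(0.0949)² = 0.01427 kg·m²; I_f = 0.2880 + 0.01427 = 0.3022 kg·m².
ω_f = I_p ω_i / I_f = (0.2880)(90.0) / 0.3022 = 85.75 rpm.
KE_i = ½(0.2880)(9.425 rad/s)² = 12.79 J; KE_f = ½(0.3022)(8.980)² = 12.19 J.
Fraction lost = 0.04723.

fraction ≈ 0.0472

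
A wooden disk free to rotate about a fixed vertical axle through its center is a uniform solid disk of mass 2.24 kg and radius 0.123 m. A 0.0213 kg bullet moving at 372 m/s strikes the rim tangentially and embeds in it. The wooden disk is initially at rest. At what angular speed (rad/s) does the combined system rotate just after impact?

|ω_f| ≈ 56.4 rad/s

The axle reaction passes through the axle and exerts no torque about it; angular momentum about the axle is conserved through the impact.
I_p = ½(2.24)(0.123)² = 0.01694 kg·m². Taking the sense of the bullet's angular momentum as positive, L_{bullet} = m v R = (0.0213)(372)(0.123) = 0.9746 kg·m²/s.
L_i = 0 + 0.9746 = 0.9746 kg·m²/s.
After sticking, I_f = I_p + m R² = 0.01694 + (0.0213)(0.123)² = 0.01727 kg·m².
ω_f = L_i / I_f = 0.9746 / 0.01727 = 56.44 rad/s.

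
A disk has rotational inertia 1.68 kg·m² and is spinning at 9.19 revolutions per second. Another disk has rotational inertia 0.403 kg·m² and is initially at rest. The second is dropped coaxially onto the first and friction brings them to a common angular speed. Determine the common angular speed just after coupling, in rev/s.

The coupling torques are internal; angular momentum about the shared axis is conserved.
Taking A's sense as positive: L = (1.680)(9.19) = 15.44 kg·m²·rev/s.
Combined I = 1.680 + 0.4030 = 2.083 kg·m².
ω_f = L / I = 15.44 / 2.083 = 7.412 rev/s.

|ω_f| ≈ 7.41 rev/s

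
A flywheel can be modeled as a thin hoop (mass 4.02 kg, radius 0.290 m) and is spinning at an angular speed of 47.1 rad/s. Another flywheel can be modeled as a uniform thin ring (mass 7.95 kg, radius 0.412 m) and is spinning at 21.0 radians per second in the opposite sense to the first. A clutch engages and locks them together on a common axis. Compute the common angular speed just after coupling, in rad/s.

|ω_f| ≈ 7.36 rad/s

No external torque acts about the common axis, so total angular momentum is conserved.
Moments of inertia: I_A = (4.02)(0.290)² = 0.3381 kg·m²; I_B = (7.95)(0.412)² = 1.349 kg·m².
Taking A's sense as positive: L = (0.3381)(47.1) − (1.349)(21.0) = -12.42 kg·m²·rad/s.
Combined I = 0.3381 + 1.349 = 1.688 kg·m².
ω_f = L / I = -12.42 / 1.688 = -7.357 rad/s.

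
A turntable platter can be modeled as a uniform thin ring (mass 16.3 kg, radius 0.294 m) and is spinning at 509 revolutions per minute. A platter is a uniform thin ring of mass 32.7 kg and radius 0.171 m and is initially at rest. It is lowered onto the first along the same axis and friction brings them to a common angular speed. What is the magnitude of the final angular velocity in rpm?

|ω_f| ≈ 303 rpm

No external torque acts about the common axis, so total angular momentum is conserved.
Moments of inertia: I_A = (16.3)(0.294)² = 1.409 kg·m²; I_B = (32.7)(0.171)² = 0.9562 kg·m².
Taking A's sense as positive: L = (1.409)(509) = 717.1 kg·m²·rpm.
Combined I = 1.409 + 0.9562 = 2.365 kg·m².
ω_f = L / I = 717.1 / 2.365 = 303.2 rpm.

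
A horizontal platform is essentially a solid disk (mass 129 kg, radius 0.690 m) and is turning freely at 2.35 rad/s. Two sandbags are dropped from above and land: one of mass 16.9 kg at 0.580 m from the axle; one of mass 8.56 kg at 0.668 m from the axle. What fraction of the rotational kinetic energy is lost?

No external torque acts about the axle; L_before = L_after.
I_p = ½(129)(0.690)² = 30.71 kg·m².
Added inertia Σmr² = (16.9)(0.580)² + (8.56)(0.668)² = 9.505 kg·m²; I_f = 30.71 + 9.505 = 40.21 kg·m².
ω_f = I_p ω_i / I_f = (30.71)(2.35) / 40.21 = 1.795 rad/s.
KE_i = ½(30.71)(2.350 rad/s)² = 84.79 J; KE_f = ½(40.21)(1.795)² = 64.75 J.
Fraction lost = 0.2364.

fraction ≈ 0.236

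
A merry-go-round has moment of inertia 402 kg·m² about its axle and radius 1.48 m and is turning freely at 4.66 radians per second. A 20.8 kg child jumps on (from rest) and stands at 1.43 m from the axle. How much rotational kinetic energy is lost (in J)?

energy lost ≈ 418 J

No external torque acts about the axle; L_before = L_after.
Added inertia Σmr² = (20.8)(1.43)² = 42.53 kg·m²; I_f = 402.0 + 42.53 = 444.5 kg·m².
ω_f = I_p ω_i / I_f = (402.0)(4.66) / 444.5 = 4.214 rad/s.
KE_i = ½(402.0)(4.660 rad/s)² = 4365 J; KE_f = ½(444.5)(4.214)² = 3947 J.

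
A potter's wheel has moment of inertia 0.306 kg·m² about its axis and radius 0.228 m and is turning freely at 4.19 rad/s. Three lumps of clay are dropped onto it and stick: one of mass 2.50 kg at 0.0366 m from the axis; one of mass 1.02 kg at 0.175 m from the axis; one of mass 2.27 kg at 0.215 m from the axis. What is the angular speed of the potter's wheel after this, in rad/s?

ω_f ≈ 2.88 rad/s

No external torque acts about the axis; L_before = L_after.
Added inertia Σmr² = (2.50)(0.0366)² + (1.02)(0.175)² + (2.27)(0.215)² = 0.1395 kg·m²; I_f = 0.3060 + 0.1395 = 0.4455 kg·m².
ω_f = I_p ω_i / I_f = (0.3060)(4.19) / 0.4455 = 2.878 rad/s.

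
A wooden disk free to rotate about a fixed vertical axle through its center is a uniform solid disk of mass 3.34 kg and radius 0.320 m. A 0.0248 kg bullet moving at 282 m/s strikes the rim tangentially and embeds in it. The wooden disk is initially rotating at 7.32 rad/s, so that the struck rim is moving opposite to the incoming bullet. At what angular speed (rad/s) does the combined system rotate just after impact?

|ω_f| ≈ 5.68 rad/s

About the axle the impulsive forces during the collision are internal, so angular momentum about that axis is conserved.
I_p = ½(3.34)(0.320)² = 0.1710 kg·m². Taking the sense of the bullet's angular momentum as positive, L_{bullet} = m v R = (0.0248)(282)(0.320) = 2.238 kg·m²/s.
L_i = −I_p ω_p + m v R = −(0.1710)(7.32) + 2.238 = 0.9862 kg·m²/s.
After sticking, I_f = I_p + m R² = 0.1710 + (0.0248)(0.320)² = 0.1735 kg·m².
ω_f = L_i / I_f = 0.9862 / 0.1735 = 5.682 rad/s.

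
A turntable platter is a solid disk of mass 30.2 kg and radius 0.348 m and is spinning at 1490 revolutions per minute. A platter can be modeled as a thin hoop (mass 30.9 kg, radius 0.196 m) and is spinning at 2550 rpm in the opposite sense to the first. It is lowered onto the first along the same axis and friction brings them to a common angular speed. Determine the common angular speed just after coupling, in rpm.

|ω_f| ≈ 100 rpm

The coupling torques are internal; angular momentum about the shared axis is conserved.
Moments of inertia: I_A = ½(30.2)(0.348)² = 1.829 kg·m²; I_B = (30.9)(0.196)² = 1.187 kg·m².
Taking A's sense as positive: L = (1.829)(1490) − (1.187)(2550) = -302.3 kg·m²·rpm.
Combined I = 1.829 + 1.187 = 3.016 kg·m².
ω_f = L / I = -302.3 / 3.016 = -100.2 rpm.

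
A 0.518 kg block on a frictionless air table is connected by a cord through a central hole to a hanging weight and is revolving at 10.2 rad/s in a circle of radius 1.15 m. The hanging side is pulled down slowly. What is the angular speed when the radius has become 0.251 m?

No torque about the axis ⇒ m r₁² ω₁ = m r₂² ω₂.
ω₂ = ω₁ (r₁/r₂)² = (10.2)(1.15/0.251)² = 214.1 rad/s.

ω₂ ≈ 214 rad/s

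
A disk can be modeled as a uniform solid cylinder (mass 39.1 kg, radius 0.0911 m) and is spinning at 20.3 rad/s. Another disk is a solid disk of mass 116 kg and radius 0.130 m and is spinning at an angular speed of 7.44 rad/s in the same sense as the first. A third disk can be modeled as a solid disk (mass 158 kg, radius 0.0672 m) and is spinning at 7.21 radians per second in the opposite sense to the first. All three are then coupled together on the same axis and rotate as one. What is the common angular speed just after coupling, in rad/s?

|ω_f| ≈ 5.35 rad/s

No external torque acts about the common axis, so total angular momentum is conserved.
Moments of inertia: I_A = ½(39.1)(0.0911)² = 0.1622 kg·m²; I_B = ½(116)(0.130)² = 0.9802 kg·m²; I_C = ½(158)(0.0672)² = 0.3568 kg·m².
Taking A's sense as positive: L = (0.1622)(20.3) + (0.9802)(7.44) − (0.3568)(7.21) = 8.014 kg·m²·rad/s.
Combined I = 0.1622 + 0.9802 + 0.3568 = 1.499 kg·m².
ω_f = L / I = 8.014 / 1.499 = 5.346 rad/s.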